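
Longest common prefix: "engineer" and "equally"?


Word 1: "engineer"
Word 2: "equally"
Comparing from start:
  Pos 0: 'e' == 'e'
  Pos 1: 'n' != 'q' (stop)
LCP = "e" (length 1)


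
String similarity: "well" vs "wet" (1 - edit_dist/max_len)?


Word 1: "well" (length 4)
Word 2: "wet" (length 3)
One optimal edit sequence:
  1. keep 'w'
  2. keep 'e'
  3. delete 'l'  (+1)
  4. substitute 'l' -> 't'  (+1)
Edit distance = 2
Max length = max(4, 3) = 4
Similarity = 1 - 2/4
= 0.5000


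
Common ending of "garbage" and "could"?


Word 1: "garbage"
Word 2: "could"
Comparing from end:
  Pos -1: 'e' != 'd' (stop)
LCS = "" (length 0)


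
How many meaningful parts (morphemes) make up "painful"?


Word: "painful"
Morphemes: pain | -ful
Each morpheme carries meaning
= 2 morphemes


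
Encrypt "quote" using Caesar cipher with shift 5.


Word: "quote"
Shift: 5
Each letter → (letter + shift) mod 26:
  'q' (16) + 5 = 21 → 'v'
  'u' (20) + 5 = 25 → 'z'
  'o' (14) + 5 = 19 → 't'
  't' (19) + 5 = 24 → 'y'
  'e' (4) + 5 = 9 → 'j'
Result = "vztyj"


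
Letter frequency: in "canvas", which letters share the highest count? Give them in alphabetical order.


Word: "canvas"
Letter counts:
  'a': 2
  'c': 1
  'n': 1
  's': 1
  'v': 1
Maximum count = 2
Most frequent = 'a' (2 times each)


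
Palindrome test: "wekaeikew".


Word: "wekaeikew"
Reversed: "wekieakew"
Forward == Backward? wekaeikew != wekieakew
Palindrome = No


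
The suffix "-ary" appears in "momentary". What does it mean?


Suffix: -ary
Example: momentary (moment + -ary)
Meaning = relating to


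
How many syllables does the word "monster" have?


Word: "monster"
Syllable breakdown: mon-ster
Counting: 2 parts
= 2 syllables


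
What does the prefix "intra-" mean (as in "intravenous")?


Prefix: intra-
As in: intravenous -> intra- + venous
Meaning = within


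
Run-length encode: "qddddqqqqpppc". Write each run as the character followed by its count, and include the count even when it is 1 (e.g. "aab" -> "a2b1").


String: "qddddqqqqpppc"
Scanning for consecutive runs:
  'q' x 1
  'd' x 4
  'q' x 4
  'p' x 3
  'c' x 1
RLE = "q1d4q4p3c1"


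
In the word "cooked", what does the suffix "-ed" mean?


Suffix: -ed
Example: cooked (cook + -ed)
Meaning = past tense


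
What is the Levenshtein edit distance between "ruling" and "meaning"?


Word 1: "ruling" (length 6)
Word 2: "meaning" (length 7)
One optimal edit sequence (insert/delete/substitute each cost 1):
  1. insert 'm'  (+1)
  2. substitute 'r' -> 'e'  (+1)
  3. substitute 'u' -> 'a'  (+1)
  4. substitute 'l' -> 'n'  (+1)
  5. keep 'i'
  6. keep 'n'
  7. keep 'g'
Total edit operations: 4
Edit distance = 4


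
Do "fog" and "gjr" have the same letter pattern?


Pattern of "fog": [0, 1, 2]
Pattern of "gjr": [0, 1, 2]
Patterns match
Same pattern = Yes


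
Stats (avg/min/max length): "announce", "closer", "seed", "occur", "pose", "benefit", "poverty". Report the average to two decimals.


Lengths: "announce"=8, "closer"=6, "seed"=4, "occur"=5, "pose"=4, "benefit"=7, "poverty"=7
Sum = 41, Count = 7
Average = 41/7 = 5.86
= avg=5.86, min=4, max=8


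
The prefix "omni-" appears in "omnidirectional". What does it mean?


Prefix: omni-
Example: omnidirectional (omni- + directional)
Meaning = all


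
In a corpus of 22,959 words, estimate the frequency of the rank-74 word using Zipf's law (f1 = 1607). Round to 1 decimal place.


Zipf's law: f(r) = f(1) / r
f(1) = 1607
f(74) = 1607 / 74
= 21.7 occurrences


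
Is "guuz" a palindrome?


Word: "guuz"
Reversed: "zuug"
Forward == Backward? guuz != zuug
Palindrome = No


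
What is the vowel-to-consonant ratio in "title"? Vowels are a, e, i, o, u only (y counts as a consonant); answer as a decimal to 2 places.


Word: "title"
Vowels (a,e,i,o,u): 2
Consonants: 3
Ratio = 2/3
= 0.67


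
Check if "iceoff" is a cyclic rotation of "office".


Word: "office", Candidate: "iceoff"
Method: check if candidate is substring of word+word
"officeoffice" contains "iceoff"? Yes
Is rotation = Yes


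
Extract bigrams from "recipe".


Word: "recipe" (length 6)
Number of bigrams = 6 - 2 + 1 = 5
  Position 0: "re"
  Position 1: "ec"
  Position 2: "ci"
  Position 3: "ip"
  Position 4: "pe"
Bigrams = "re", "ec", "ci", "ip", "pe"


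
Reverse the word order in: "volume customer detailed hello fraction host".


Original: "volume customer detailed hello fraction host"
Words (1..n): volume | customer | detailed | hello | fraction | host
Reversed (n..1): host | fraction | hello | detailed | customer | volume
Result = "host fraction hello detailed customer volume"


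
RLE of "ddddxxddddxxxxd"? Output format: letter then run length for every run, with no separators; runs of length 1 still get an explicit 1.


String: "ddddxxddddxxxxd"
Scanning for consecutive runs:
  'd' x 4
  'x' x 2
  'd' x 4
  'x' x 4
  'd' x 1
RLE = "d4x2d4x4d1"


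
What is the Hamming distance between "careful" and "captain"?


Comparing character by character (same length = 7):
  Pos 0: 'c' vs 'c' =
  Pos 1: 'a' vs 'a' =
  Pos 2: 'r' vs 'p' !=
  Pos 3: 'e' vs 't' !=
  Pos 4: 'f' vs 'a' !=
  Pos 5: 'u' vs 'i' !=
  Pos 6: 'l' vs 'n' !=
Hamming distance = 5


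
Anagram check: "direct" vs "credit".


Word 1: "direct" → sorted: cdeirt
Word 2: "credit" → sorted: cdeirt
Same letters? cdeirt == cdeirt
Anagram = Yes


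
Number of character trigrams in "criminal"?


Word: "criminal" (length 8)
Number of 3-grams = length - 3 + 1 = 8 - 3 + 1
= 6


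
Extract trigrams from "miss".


Word: "miss" (length 4)
Number of trigrams = 4 - 3 + 1 = 2
  Position 0: "mis"
  Position 1: "iss"
Trigrams = "mis", "iss"


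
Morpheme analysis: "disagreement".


Word: "disagreement"
Morphemes: dis- / agree / -ment
Each morpheme carries meaning
= 3 morphemes


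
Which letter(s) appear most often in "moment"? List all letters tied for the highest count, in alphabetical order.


Word: "moment"
Letter counts:
  'e': 1
  'm': 2
  'n': 1
  'o': 1
  't': 1
Maximum count = 2
Most frequent = 'm' (2 times each)


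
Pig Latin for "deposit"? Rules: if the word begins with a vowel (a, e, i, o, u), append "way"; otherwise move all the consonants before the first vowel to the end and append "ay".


Word: "deposit"
Starts with consonant(s) → move to end, add 'ay'
Consonant cluster: "d"
Pig Latin = "epositday"


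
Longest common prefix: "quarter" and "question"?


Word 1: "quarter"
Word 2: "question"
Comparing from start:
  Pos 0: 'q' == 'q'
  Pos 1: 'u' == 'u'
  Pos 2: 'a' != 'e' (stop)
LCP = "qu" (length 2)


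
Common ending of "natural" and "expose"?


Word 1: "natural"
Word 2: "expose"
Comparing from end:
  Pos -1: 'l' != 'e' (stop)
LCS = "" (length 0)


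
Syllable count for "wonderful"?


Word: "wonderful"
Syllable breakdown: won | der | ful
Counting: 3 parts
= 3 syllables


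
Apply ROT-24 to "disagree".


Word: "disagree"
Shift: 24
Each letter → (letter + shift) mod 26:
  'd' (3) + 24 = 1 → 'b'
  'i' (8) + 24 = 6 → 'g'
  's' (18) + 24 = 16 → 'q'
  'a' (0) + 24 = 24 → 'y'
  'g' (6) + 24 = 4 → 'e'
  'r' (17) + 24 = 15 → 'p'
  'e' (4) + 24 = 2 → 'c'
  'e' (4) + 24 = 2 → 'c'
Result = "bgqyepcc"


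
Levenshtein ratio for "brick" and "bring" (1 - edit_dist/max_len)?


Word 1: "brick" (length 5)
Word 2: "bring" (length 5)
One optimal edit sequence:
  1. keep 'b'
  2. keep 'r'
  3. keep 'i'
  4. substitute 'c' -> 'n'  (+1)
  5. substitute 'k' -> 'g'  (+1)
Edit distance = 2
Max length = max(5, 5) = 5
Similarity = 1 - 2/5
= 0.6000


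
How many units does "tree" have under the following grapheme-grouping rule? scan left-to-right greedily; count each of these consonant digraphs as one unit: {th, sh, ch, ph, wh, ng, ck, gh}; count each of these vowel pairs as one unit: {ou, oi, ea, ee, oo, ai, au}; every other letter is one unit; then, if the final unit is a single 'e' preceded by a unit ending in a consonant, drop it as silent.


Word: "tree" (4 letters)
Left-to-right scan:
  [1] 't' (letter)
  [2] 'r' (letter)
  [3] 'ee' (vowel-pair)
Units from scan: 3
Sound units = 3 units


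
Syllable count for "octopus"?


Word: "octopus"
Syllable breakdown: oc-to-pus
Counting: 3 parts
= 3 syllables


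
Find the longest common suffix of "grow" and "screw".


Word 1: "grow"
Word 2: "screw"
Comparing from end:
  Pos -1: 'w' == 'w'
  Pos -2: 'o' != 'e' (stop)
LCS = "w" (length 1)


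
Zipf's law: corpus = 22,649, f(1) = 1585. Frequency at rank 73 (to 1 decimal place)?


Zipf's law: f(r) = f(1) / r
f(1) = 1585
f(73) = 1585 / 73
= 21.7 occurrences


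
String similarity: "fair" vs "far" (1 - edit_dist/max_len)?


Word 1: "fair" (length 4)
Word 2: "far" (length 3)
One optimal edit sequence:
  1. keep 'f'
  2. keep 'a'
  3. delete 'i'  (+1)
  4. keep 'r'
Edit distance = 1
Max length = max(4, 3) = 4
Similarity = 1 - 1/4
= 0.7500


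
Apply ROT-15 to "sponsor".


Word: "sponsor"
Shift: 15
Each letter → (letter + shift) mod 26:
  's' (18) + 15 = 7 → 'h'
  'p' (15) + 15 = 4 → 'e'
  'o' (14) + 15 = 3 → 'd'
  'n' (13) + 15 = 2 → 'c'
  's' (18) + 15 = 7 → 'h'
  'o' (14) + 15 = 3 → 'd'
  'r' (17) + 15 = 6 → 'g'
Result = "hedchdg"


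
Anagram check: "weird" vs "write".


Word 1: "weird" → sorted: deirw
Word 2: "write" → sorted: eirtw
Same letters? deirw != eirtw
Anagram = No


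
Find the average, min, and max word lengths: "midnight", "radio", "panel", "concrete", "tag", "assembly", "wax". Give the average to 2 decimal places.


Lengths: "midnight"=8, "radio"=5, "panel"=5, "concrete"=8, "tag"=3, "assembly"=8, "wax"=3
Sum = 40, Count = 7
Average = 40/7 = 5.71
= avg=5.71, min=3, max=8


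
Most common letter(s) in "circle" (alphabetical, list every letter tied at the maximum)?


Word: "circle"
Letter counts:
  'c': 2
  'e': 1
  'i': 1
  'l': 1
  'r': 1
Maximum count = 2
Most frequent = 'c' (2 times each)


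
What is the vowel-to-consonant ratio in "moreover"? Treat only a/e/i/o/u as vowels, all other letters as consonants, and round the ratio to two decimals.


Word: "moreover"
Vowels (a,e,i,o,u): 4
Consonants: 4
Ratio = 4/4
= 1.00


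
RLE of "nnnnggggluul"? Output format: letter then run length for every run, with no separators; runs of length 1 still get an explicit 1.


String: "nnnnggggluul"
Scanning for consecutive runs:
  'n' x 4
  'g' x 4
  'l' x 1
  'u' x 2
  'l' x 1
RLE = "n4g4l1u2l1"


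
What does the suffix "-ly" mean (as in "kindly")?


Suffix: -ly
Example: kindly = kind + -ly
Meaning = in a manner


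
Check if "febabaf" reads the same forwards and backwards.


Word: "febabaf"
Reversed: "fababef"
Forward == Backward? febabaf != fababef
Palindrome = No


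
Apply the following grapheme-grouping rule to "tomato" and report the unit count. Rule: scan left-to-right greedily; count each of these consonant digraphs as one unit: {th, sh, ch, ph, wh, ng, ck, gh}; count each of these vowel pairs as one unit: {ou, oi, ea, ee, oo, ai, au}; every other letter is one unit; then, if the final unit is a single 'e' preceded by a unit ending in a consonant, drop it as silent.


Word: "tomato" (6 letters)
Left-to-right scan:
  [1] 't' (letter)
  [2] 'o' (letter)
  [3] 'm' (letter)
  [4] 'a' (letter)
  [5] 't' (letter)
  [6] 'o' (letter)
Units from scan: 6
Sound units = 6 units


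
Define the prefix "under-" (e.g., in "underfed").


Prefix: under-
Example: underfed = under- + fed
Meaning = insufficient


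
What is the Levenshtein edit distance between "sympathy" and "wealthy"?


Word 1: "sympathy" (length 8)
Word 2: "wealthy" (length 7)
One optimal edit sequence (insert/delete/substitute each cost 1):
  1. delete 's'  (+1)
  2. substitute 'y' -> 'w'  (+1)
  3. substitute 'm' -> 'e'  (+1)
  4. substitute 'p' -> 'a'  (+1)
  5. substitute 'a' -> 'l'  (+1)
  6. keep 't'
  7. keep 'h'
  8. keep 'y'
Total edit operations: 5
Edit distance = 5


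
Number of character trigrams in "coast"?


Word: "coast" (length 5)
Number of 3-grams = length - 3 + 1 = 5 - 3 + 1
= 3


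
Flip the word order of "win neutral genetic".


Original: "win neutral genetic"
Words (1..n): win | neutral | genetic
Reversed (n..1): genetic | neutral | win
Result = "genetic neutral win"


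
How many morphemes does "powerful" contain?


Word: "powerful"
Morphemes: power + -ful
Each morpheme carries meaning
= 2 morphemes


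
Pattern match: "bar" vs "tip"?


Pattern of "bar": [0, 1, 2]
Pattern of "tip": [0, 1, 2]
Patterns match
Same pattern = Yes


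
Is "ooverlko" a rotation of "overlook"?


Word: "overlook", Candidate: "ooverlko"
Method: check if candidate is substring of word+word
"overlookoverlook" contains "ooverlko"? No
Is rotation = No


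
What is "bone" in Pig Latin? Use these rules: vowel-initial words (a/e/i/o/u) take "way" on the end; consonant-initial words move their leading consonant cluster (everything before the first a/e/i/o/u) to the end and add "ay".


Word: "bone"
Starts with consonant(s) → move to end, add 'ay'
Consonant cluster: "b"
Pig Latin = "onebay"


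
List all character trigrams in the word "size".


Word: "size" (length 4)
Number of trigrams = 4 - 3 + 1 = 2
  Position 0: "siz"
  Position 1: "ize"
Trigrams = "siz", "ize"


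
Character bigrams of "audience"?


Word: "audience" (length 8)
Number of bigrams = 8 - 2 + 1 = 7
  Position 0: "au"
  Position 1: "ud"
  Position 2: "di"
  Position 3: "ie"
  Position 4: "en"
  Position 5: "nc"
  Position 6: "ce"
Bigrams = "au", "ud", "di", "ie", "en", "nc", "ce"


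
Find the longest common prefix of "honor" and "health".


Word 1: "honor"
Word 2: "health"
Comparing from start:
  Pos 0: 'h' == 'h'
  Pos 1: 'o' != 'e' (stop)
LCP = "h" (length 1)


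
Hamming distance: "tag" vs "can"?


Comparing character by character (same length = 3):
  Pos 0: 't' vs 'c' !=
  Pos 1: 'a' vs 'a' =
  Pos 2: 'g' vs 'n' !=
Hamming distance = 2


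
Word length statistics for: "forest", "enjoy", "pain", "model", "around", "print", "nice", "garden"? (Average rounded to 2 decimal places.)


Lengths: "forest"=6, "enjoy"=5, "pain"=4, "model"=5, "around"=6, "print"=5, "nice"=4, "garden"=6
Sum = 41, Count = 8
Average = 41/8 = 5.13
= avg=5.13, min=4, max=6


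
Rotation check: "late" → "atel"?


Word: "late", Candidate: "atel"
Method: check if candidate is substring of word+word
"latelate" contains "atel"? Yes
Is rotation = Yes


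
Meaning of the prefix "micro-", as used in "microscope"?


Prefix: micro-
As in: microscope -> micro- + scope
Meaning = small


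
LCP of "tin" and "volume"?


Word 1: "tin"
Word 2: "volume"
Comparing from start:
  Pos 0: 't' != 'v' (stop)
LCP = "" (length 0)


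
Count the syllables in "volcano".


Word: "volcano"
Syllable breakdown: vol-ca-no
Counting: 3 parts
= 3 syllables


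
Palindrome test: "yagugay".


Word: "yagugay"
Reversed: "yagugay"
Forward == Backward? yagugay == yagugay
Palindrome = Yes


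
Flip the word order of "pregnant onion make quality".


Original: "pregnant onion make quality"
Words (1..n): pregnant | onion | make | quality
Reversed (n..1): quality | make | onion | pregnant
Result = "quality make onion pregnant"


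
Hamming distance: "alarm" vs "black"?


Comparing character by character (same length = 5):
  Pos 0: 'a' vs 'b' !=
  Pos 1: 'l' vs 'l' =
  Pos 2: 'a' vs 'a' =
  Pos 3: 'r' vs 'c' !=
  Pos 4: 'm' vs 'k' !=
Hamming distance = 3


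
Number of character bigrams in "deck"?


Word: "deck" (length 4)
Number of 2-grams = length - 2 + 1 = 4 - 2 + 1
= 3


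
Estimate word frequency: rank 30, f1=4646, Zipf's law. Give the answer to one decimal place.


Zipf's law: f(r) = f(1) / r
f(1) = 4646
f(30) = 4646 / 30
= 154.9 occurrences


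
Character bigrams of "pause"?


Word: "pause" (length 5)
Number of bigrams = 5 - 2 + 1 = 4
  Position 0: "pa"
  Position 1: "au"
  Position 2: "us"
  Position 3: "se"
Bigrams = "pa", "au", "us", "se"


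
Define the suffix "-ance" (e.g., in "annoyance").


Suffix: -ance
Example: annoyance = annoy + -ance
Meaning = state of


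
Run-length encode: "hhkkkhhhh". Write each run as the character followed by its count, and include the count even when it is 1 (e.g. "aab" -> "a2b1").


String: "hhkkkhhhh"
Scanning for consecutive runs:
  'h' x 2
  'k' x 3
  'h' x 4
RLE = "h2k3h4"


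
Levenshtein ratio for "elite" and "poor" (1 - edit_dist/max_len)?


Word 1: "elite" (length 5)
Word 2: "poor" (length 4)
One optimal edit sequence:
  1. delete 'e'  (+1)
  2. substitute 'l' -> 'p'  (+1)
  3. substitute 'i' -> 'o'  (+1)
  4. substitute 't' -> 'o'  (+1)
  5. substitute 'e' -> 'r'  (+1)
Edit distance = 5
Max length = max(5, 4) = 5
Similarity = 1 - 5/5
= 0.0000


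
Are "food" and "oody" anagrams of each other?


Word 1: "food" → sorted: dfoo
Word 2: "oody" → sorted: dooy
Same letters? dfoo != dooy
Anagram = No


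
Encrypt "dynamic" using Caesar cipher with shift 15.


Word: "dynamic"
Shift: 15
Each letter → (letter + shift) mod 26:
  'd' (3) + 15 = 18 → 's'
  'y' (24) + 15 = 13 → 'n'
  'n' (13) + 15 = 2 → 'c'
  'a' (0) + 15 = 15 → 'p'
  'm' (12) + 15 = 1 → 'b'
  'i' (8) + 15 = 23 → 'x'
  'c' (2) + 15 = 17 → 'r'
Result = "sncpbxr"


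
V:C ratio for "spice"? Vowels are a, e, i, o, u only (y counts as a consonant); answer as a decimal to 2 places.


Word: "spice"
Vowels (a,e,i,o,u): 2
Consonants: 3
Ratio = 2/3
= 0.67


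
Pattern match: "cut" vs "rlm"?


Pattern of "cut": [0, 1, 2]
Pattern of "rlm": [0, 1, 2]
Patterns match
Same pattern = Yes


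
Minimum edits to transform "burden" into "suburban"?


Word 1: "burden" (length 6)
Word 2: "suburban" (length 8)
One optimal edit sequence (insert/delete/substitute each cost 1):
  1. insert 's'  (+1)
  2. insert 'u'  (+1)
  3. keep 'b'
  4. keep 'u'
  5. keep 'r'
  6. substitute 'd' -> 'b'  (+1)
  7. substitute 'e' -> 'a'  (+1)
  8. keep 'n'
Total edit operations: 4
Edit distance = 4


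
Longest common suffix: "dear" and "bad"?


Word 1: "dear"
Word 2: "bad"
Comparing from end:
  Pos -1: 'r' != 'd' (stop)
LCS = "" (length 0)


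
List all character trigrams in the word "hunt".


Word: "hunt" (length 4)
Number of trigrams = 4 - 3 + 1 = 2
  Position 0: "hun"
  Position 1: "unt"
Trigrams = "hun", "unt"


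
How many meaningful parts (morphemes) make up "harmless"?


Word: "harmless"
Morphemes: harm + -less
Each morpheme carries meaning
= 2 morphemes


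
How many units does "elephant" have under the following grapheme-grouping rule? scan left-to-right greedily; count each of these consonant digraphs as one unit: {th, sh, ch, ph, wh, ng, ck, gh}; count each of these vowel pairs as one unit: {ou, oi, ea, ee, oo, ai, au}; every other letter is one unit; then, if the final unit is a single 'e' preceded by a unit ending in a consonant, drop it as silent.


Word: "elephant" (8 letters)
Left-to-right scan:
  (1) 'e' (letter)
  (2) 'l' (letter)
  (3) 'e' (letter)
  (4) 'ph' (digraph)
  (5) 'a' (letter)
  (6) 'n' (letter)
  (7) 't' (letter)
Units from scan: 7
Sound units = 7 units


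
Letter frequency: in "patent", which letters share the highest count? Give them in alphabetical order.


Word: "patent"
Letter counts:
  'a': 1
  'e': 1
  'n': 1
  'p': 1
  't': 2
Maximum count = 2
Most frequent = 't' (2 times each)


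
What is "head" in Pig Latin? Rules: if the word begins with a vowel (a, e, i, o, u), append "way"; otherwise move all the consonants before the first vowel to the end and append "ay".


Word: "head"
Starts with consonant(s) → move to end, add 'ay'
Consonant cluster: "h"
Pig Latin = "eadhay"


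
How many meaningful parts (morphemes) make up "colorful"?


Word: "colorful"
Morphemes: color + -ful
Each morpheme carries meaning
= 2 morphemes


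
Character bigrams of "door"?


Word: "door" (length 4)
Number of bigrams = 4 - 2 + 1 = 3
  Position 0: "do"
  Position 1: "oo"
  Position 2: "or"
Bigrams = "do", "oo", "or"


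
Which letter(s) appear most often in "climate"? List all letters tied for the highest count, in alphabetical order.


Word: "climate"
Letter counts:
  'a': 1
  'c': 1
  'e': 1
  'i': 1
  'l': 1
  'm': 1
  't': 1
Maximum count = 1
Most frequent = 'a', 'c', 'e', 'i', 'l', 'm', 't' (1 time each)


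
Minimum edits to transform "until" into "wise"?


Word 1: "until" (length 5)
Word 2: "wise" (length 4)
One optimal edit sequence (insert/delete/substitute each cost 1):
  1. delete 'u'  (+1)
  2. substitute 'n' -> 'w'  (+1)
  3. substitute 't' -> 'i'  (+1)
  4. substitute 'i' -> 's'  (+1)
  5. substitute 'l' -> 'e'  (+1)
Total edit operations: 5
Edit distance = 5


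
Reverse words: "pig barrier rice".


Original: "pig barrier rice"
Words (1..n): pig | barrier | rice
Reversed (n..1): rice | barrier | pig
Result = "rice barrier pig"


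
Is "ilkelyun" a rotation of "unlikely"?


Word: "unlikely", Candidate: "ilkelyun"
Method: check if candidate is substring of word+word
"unlikelyunlikely" contains "ilkelyun"? No
Is rotation = No


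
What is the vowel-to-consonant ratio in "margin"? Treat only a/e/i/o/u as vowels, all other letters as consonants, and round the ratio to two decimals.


Word: "margin"
Vowels (a,e,i,o,u): 2
Consonants: 4
Ratio = 2/4
= 0.50


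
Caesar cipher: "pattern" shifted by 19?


Word: "pattern"
Shift: 19
Each letter → (letter + shift) mod 26:
  'p' (15) + 19 = 8 → 'i'
  'a' (0) + 19 = 19 → 't'
  't' (19) + 19 = 12 → 'm'
  't' (19) + 19 = 12 → 'm'
  'e' (4) + 19 = 23 → 'x'
  'r' (17) + 19 = 10 → 'k'
  'n' (13) + 19 = 6 → 'g'
Result = "itmmxkg"


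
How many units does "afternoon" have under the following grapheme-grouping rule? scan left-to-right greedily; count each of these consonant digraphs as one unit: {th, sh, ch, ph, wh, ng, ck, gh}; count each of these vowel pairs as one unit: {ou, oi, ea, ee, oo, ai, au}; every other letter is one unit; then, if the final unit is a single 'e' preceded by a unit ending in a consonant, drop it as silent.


Word: "afternoon" (9 letters)
Left-to-right scan:
  [1] 'a' (letter)
  [2] 'f' (letter)
  [3] 't' (letter)
  [4] 'e' (letter)
  [5] 'r' (letter)
  [6] 'n' (letter)
  [7] 'oo' (vowel-pair)
  [8] 'n' (letter)
Units from scan: 8
Sound units = 8 units


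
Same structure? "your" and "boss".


Pattern of "your": [0, 1, 2, 3]
Pattern of "boss": [0, 1, 2, 2]
Patterns do not match
Same pattern = No


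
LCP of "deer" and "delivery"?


Word 1: "deer"
Word 2: "delivery"
Comparing from start:
  Pos 0: 'd' == 'd'
  Pos 1: 'e' == 'e'
  Pos 2: 'e' != 'l' (stop)
LCP = "de" (length 2)


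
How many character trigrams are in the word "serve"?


Word: "serve" (length 5)
Number of 3-grams = length - 3 + 1 = 5 - 3 + 1
= 3


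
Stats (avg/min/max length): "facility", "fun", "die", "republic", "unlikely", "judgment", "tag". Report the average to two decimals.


Lengths: "facility"=8, "fun"=3, "die"=3, "republic"=8, "unlikely"=8, "judgment"=8, "tag"=3
Sum = 41, Count = 7
Average = 41/7 = 5.86
= avg=5.86, min=3, max=8


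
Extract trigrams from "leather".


Word: "leather" (length 7)
Number of trigrams = 7 - 3 + 1 = 5
  Position 0: "lea"
  Position 1: "eat"
  Position 2: "ath"
  Position 3: "the"
  Position 4: "her"
Trigrams = "lea", "eat", "ath", "the", "her"


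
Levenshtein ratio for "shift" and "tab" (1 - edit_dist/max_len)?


Word 1: "shift" (length 5)
Word 2: "tab" (length 3)
One optimal edit sequence:
  1. delete 's'  (+1)
  2. delete 'h'  (+1)
  3. substitute 'i' -> 't'  (+1)
  4. substitute 'f' -> 'a'  (+1)
  5. substitute 't' -> 'b'  (+1)
Edit distance = 5
Max length = max(5, 3) = 5
Similarity = 1 - 5/5
= 0.0000


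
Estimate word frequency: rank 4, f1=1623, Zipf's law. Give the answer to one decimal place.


Zipf's law: f(r) = f(1) / r
f(1) = 1623
f(4) = 1623 / 4
= 405.8 occurrences


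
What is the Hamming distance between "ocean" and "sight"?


Comparing character by character (same length = 5):
  Pos 0: 'o' vs 's' !=
  Pos 1: 'c' vs 'i' !=
  Pos 2: 'e' vs 'g' !=
  Pos 3: 'a' vs 'h' !=
  Pos 4: 'n' vs 't' !=
Hamming distance = 5


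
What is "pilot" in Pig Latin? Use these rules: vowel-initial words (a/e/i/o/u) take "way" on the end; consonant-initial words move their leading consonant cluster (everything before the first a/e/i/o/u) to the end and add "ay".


Word: "pilot"
Starts with consonant(s) → move to end, add 'ay'
Consonant cluster: "p"
Pig Latin = "ilotpay"


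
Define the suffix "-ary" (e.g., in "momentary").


Suffix: -ary
Example: momentary = moment + -ary
Meaning = relating to


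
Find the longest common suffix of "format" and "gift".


Word 1: "format"
Word 2: "gift"
Comparing from end:
  Pos -1: 't' == 't'
  Pos -2: 'a' != 'f' (stop)
LCS = "t" (length 1)


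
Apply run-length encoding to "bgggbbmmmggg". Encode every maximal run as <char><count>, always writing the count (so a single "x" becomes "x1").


String: "bgggbbmmmggg"
Scanning for consecutive runs:
  'b' x 1
  'g' x 3
  'b' x 2
  'm' x 3
  'g' x 3
RLE = "b1g3b2m3g3"


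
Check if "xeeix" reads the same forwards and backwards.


Word: "xeeix"
Reversed: "xieex"
Forward == Backward? xeeix != xieex
Palindrome = No


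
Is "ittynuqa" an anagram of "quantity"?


Word 1: "quantity" → sorted: ainqttuy
Word 2: "ittynuqa" → sorted: ainqttuy
Same letters? ainqttuy == ainqttuy
Anagram = Yes


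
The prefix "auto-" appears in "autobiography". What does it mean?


Prefix: auto-
Example: autobiography (auto- + biography)
Meaning = self


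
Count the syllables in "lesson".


Word: "lesson"
Syllable breakdown: les · son
Counting: 2 parts
= 2 syllables


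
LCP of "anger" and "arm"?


Word 1: "anger"
Word 2: "arm"
Comparing from start:
  Pos 0: 'a' == 'a'
  Pos 1: 'n' != 'r' (stop)
LCP = "a" (length 1)


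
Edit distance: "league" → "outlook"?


Word 1: "league" (length 6)
Word 2: "outlook" (length 7)
One optimal edit sequence (insert/delete/substitute each cost 1):
  1. insert 'o'  (+1)
  2. substitute 'l' -> 'u'  (+1)
  3. substitute 'e' -> 't'  (+1)
  4. substitute 'a' -> 'l'  (+1)
  5. substitute 'g' -> 'o'  (+1)
  6. substitute 'u' -> 'o'  (+1)
  7. substitute 'e' -> 'k'  (+1)
Total edit operations: 7
Edit distance = 7


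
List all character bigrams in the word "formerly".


Word: "formerly" (length 8)
Number of bigrams = 8 - 2 + 1 = 7
  Position 0: "fo"
  Position 1: "or"
  Position 2: "rm"
  Position 3: "me"
  Position 4: "er"
  Position 5: "rl"
  Position 6: "ly"
Bigrams = "fo", "or", "rm", "me", "er", "rl", "ly"


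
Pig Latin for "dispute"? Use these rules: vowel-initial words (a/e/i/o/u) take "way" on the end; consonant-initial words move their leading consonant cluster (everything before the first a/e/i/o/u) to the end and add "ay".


Word: "dispute"
Starts with consonant(s) → move to end, add 'ay'
Consonant cluster: "d"
Pig Latin = "isputeday"


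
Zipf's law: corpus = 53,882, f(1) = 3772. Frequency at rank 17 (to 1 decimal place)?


Zipf's law: f(r) = f(1) / r
f(1) = 3772
f(17) = 3772 / 17
= 221.9 occurrences


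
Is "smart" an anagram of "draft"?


Word 1: "draft" → sorted: adfrt
Word 2: "smart" → sorted: amrst
Same letters? adfrt != amrst
Anagram = No


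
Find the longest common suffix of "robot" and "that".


Word 1: "robot"
Word 2: "that"
Comparing from end:
  Pos -1: 't' == 't'
  Pos -2: 'o' != 'a' (stop)
LCS = "t" (length 1)


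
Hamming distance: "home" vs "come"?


Comparing character by character (same length = 4):
  Pos 0: 'h' vs 'c' !=
  Pos 1: 'o' vs 'o' =
  Pos 2: 'm' vs 'm' =
  Pos 3: 'e' vs 'e' =
Hamming distance = 1


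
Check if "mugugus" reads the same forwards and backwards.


Word: "mugugus"
Reversed: "sugugum"
Forward == Backward? mugugus != sugugum
Palindrome = No


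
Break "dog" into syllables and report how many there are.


Word: "dog"
Syllable breakdown: dog
Counting: 1 part
= 1 syllable


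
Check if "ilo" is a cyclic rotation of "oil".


Word: "oil", Candidate: "ilo"
Method: check if candidate is substring of word+word
"oiloil" contains "ilo"? Yes
Is rotation = Yes


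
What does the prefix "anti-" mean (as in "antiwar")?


Prefix: anti-
Example: antiwar = anti- + war
Meaning = against


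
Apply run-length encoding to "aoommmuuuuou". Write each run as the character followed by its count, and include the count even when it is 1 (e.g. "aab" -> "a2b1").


String: "aoommmuuuuou"
Scanning for consecutive runs:
  'a' x 1
  'o' x 2
  'm' x 3
  'u' x 4
  'o' x 1
  'u' x 1
RLE = "a1o2m3u4o1u1"


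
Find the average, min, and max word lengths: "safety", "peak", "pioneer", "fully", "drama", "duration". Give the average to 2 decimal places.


Lengths: "safety"=6, "peak"=4, "pioneer"=7, "fully"=5, "drama"=5, "duration"=8
Sum = 35, Count = 6
Average = 35/6 = 5.83
= avg=5.83, min=4, max=8


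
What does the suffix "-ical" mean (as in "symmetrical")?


Suffix: -ical
As in: symmetrical -> symmetry + -ical, with a spelling change
Meaning = relating to


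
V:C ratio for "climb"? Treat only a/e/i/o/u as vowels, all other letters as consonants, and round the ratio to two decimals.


Word: "climb"
Vowels (a,e,i,o,u): 1
Consonants: 4
Ratio = 1/4
= 0.25


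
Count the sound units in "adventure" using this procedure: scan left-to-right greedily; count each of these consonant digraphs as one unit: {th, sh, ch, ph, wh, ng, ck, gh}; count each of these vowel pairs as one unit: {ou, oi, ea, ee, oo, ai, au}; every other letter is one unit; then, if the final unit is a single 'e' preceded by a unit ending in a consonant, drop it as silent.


Word: "adventure" (9 letters)
Left-to-right scan:
  1. 'a' (letter)
  2. 'd' (letter)
  3. 'v' (letter)
  4. 'e' (letter)
  5. 'n' (letter)
  6. 't' (letter)
  7. 'u' (letter)
  8. 'r' (letter)
  9. 'e' (letter)
Units from scan: 9
Final unit is 'e' after a consonant -> drop as silent (-1)
Sound units = 8 units


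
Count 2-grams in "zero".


Word: "zero" (length 4)
Number of 2-grams = length - 2 + 1 = 4 - 2 + 1
= 3


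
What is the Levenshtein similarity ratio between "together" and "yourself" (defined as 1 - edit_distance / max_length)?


Word 1: "together" (length 8)
Word 2: "yourself" (length 8)
One optimal edit sequence:
  1. substitute 't' -> 'y'  (+1)
  2. keep 'o'
  3. substitute 'g' -> 'u'  (+1)
  4. substitute 'e' -> 'r'  (+1)
  5. substitute 't' -> 's'  (+1)
  6. substitute 'h' -> 'e'  (+1)
  7. substitute 'e' -> 'l'  (+1)
  8. substitute 'r' -> 'f'  (+1)
Edit distance = 7
Max length = max(8, 8) = 8
Similarity = 1 - 7/8
= 0.1250


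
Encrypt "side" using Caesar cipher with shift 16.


Word: "side"
Shift: 16
Each letter → (letter + shift) mod 26:
  's' (18) + 16 = 8 → 'i'
  'i' (8) + 16 = 24 → 'y'
  'd' (3) + 16 = 19 → 't'
  'e' (4) + 16 = 20 → 'u'
Result = "iytu"


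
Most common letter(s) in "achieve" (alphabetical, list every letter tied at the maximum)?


Word: "achieve"
Letter counts:
  'a': 1
  'c': 1
  'e': 2
  'h': 1
  'i': 1
  'v': 1
Maximum count = 2
Most frequent = 'e' (2 times each)


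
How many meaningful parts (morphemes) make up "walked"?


Word: "walked"
Morphemes: walk / -ed
Each morpheme carries meaning
= 2 morphemes


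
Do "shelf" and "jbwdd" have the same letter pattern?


Pattern of "shelf": [0, 1, 2, 3, 4]
Pattern of "jbwdd": [0, 1, 2, 3, 3]
Patterns do not match
Same pattern = No


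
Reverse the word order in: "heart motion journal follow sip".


Original: "heart motion journal follow sip"
Words (1..n): heart | motion | journal | follow | sip
Reversed (n..1): sip | follow | journal | motion | heart
Result = "sip follow journal motion heart"


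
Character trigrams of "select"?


Word: "select" (length 6)
Number of trigrams = 6 - 3 + 1 = 4
  Position 0: "sel"
  Position 1: "ele"
  Position 2: "lec"
  Position 3: "ect"
Trigrams = "sel", "ele", "lec", "ect"


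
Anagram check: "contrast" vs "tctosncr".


Word 1: "contrast" → sorted: acnorstt
Word 2: "tctosncr" → sorted: ccnorstt
Same letters? acnorstt != ccnorstt
Anagram = No


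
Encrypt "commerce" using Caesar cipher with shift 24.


Word: "commerce"
Shift: 24
Each letter → (letter + shift) mod 26:
  'c' (2) + 24 = 0 → 'a'
  'o' (14) + 24 = 12 → 'm'
  'm' (12) + 24 = 10 → 'k'
  'm' (12) + 24 = 10 → 'k'
  'e' (4) + 24 = 2 → 'c'
  'r' (17) + 24 = 15 → 'p'
  'c' (2) + 24 = 0 → 'a'
  'e' (4) + 24 = 2 → 'c'
Result = "amkkcpac"


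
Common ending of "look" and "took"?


Word 1: "look"
Word 2: "took"
Comparing from end:
  Pos -1: 'k' == 'k'
  Pos -2: 'o' == 'o'
  Pos -3: 'o' == 'o'
  Pos -4: 'l' != 't' (stop)
LCS = "ook" (length 3)


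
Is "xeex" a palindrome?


Word: "xeex"
Reversed: "xeex"
Forward == Backward? xeex == xeex
Palindrome = Yes


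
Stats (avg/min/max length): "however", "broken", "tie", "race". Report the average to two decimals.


Lengths: "however"=7, "broken"=6, "tie"=3, "race"=4
Sum = 20, Count = 4
Average = 20/4 = 5.00
= avg=5.00, min=3, max=7


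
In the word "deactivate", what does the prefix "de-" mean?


Prefix: de-
Example: deactivate (de- + activate)
Meaning = remove / reverse


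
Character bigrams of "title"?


Word: "title" (length 5)
Number of bigrams = 5 - 2 + 1 = 4
  Position 0: "ti"
  Position 1: "it"
  Position 2: "tl"
  Position 3: "le"
Bigrams = "ti", "it", "tl", "le"


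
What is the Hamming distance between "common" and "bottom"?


Comparing character by character (same length = 6):
  Pos 0: 'c' vs 'b' !=
  Pos 1: 'o' vs 'o' =
  Pos 2: 'm' vs 't' !=
  Pos 3: 'm' vs 't' !=
  Pos 4: 'o' vs 'o' =
  Pos 5: 'n' vs 'm' !=
Hamming distance = 4


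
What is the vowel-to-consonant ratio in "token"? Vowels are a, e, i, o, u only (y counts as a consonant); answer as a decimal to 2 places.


Word: "token"
Vowels (a,e,i,o,u): 2
Consonants: 3
Ratio = 2/3
= 0.67


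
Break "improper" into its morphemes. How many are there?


Word: "improper"
Morphemes: im- | proper
Each morpheme carries meaning
= 2 morphemes


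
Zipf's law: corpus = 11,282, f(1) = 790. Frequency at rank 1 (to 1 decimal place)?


Zipf's law: f(r) = f(1) / r
f(1) = 790
f(1) = 790 / 1
= 790.0 occurrences


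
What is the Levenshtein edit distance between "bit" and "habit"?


Word 1: "bit" (length 3)
Word 2: "habit" (length 5)
One optimal edit sequence (insert/delete/substitute each cost 1):
  1. insert 'h'  (+1)
  2. insert 'a'  (+1)
  3. keep 'b'
  4. keep 'i'
  5. keep 't'
Total edit operations: 2
Edit distance = 2


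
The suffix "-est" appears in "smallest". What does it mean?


Suffix: -est
Example: smallest (small + -est)
Meaning = most


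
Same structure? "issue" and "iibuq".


Pattern of "issue": [0, 1, 1, 2, 3]
Pattern of "iibuq": [0, 0, 1, 2, 3]
Patterns do not match
Same pattern = No


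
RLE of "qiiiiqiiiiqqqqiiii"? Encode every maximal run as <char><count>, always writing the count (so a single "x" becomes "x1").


String: "qiiiiqiiiiqqqqiiii"
Scanning for consecutive runs:
  'q' x 1
  'i' x 4
  'q' x 1
  'i' x 4
  'q' x 4
  'i' x 4
RLE = "q1i4q1i4q4i4"


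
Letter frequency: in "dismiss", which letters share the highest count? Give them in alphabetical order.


Word: "dismiss"
Letter counts:
  'd': 1
  'i': 2
  'm': 1
  's': 3
Maximum count = 3
Most frequent = 's' (3 times each)


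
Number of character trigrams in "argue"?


Word: "argue" (length 5)
Number of 3-grams = length - 3 + 1 = 5 - 3 + 1
= 3


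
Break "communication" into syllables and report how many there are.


Word: "communication"
Syllable breakdown: com / mu / ni / ca / tion
Counting: 5 parts
= 5 syllables


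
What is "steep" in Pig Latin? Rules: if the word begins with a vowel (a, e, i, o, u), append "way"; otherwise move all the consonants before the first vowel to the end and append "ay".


Word: "steep"
Starts with consonant(s) → move to end, add 'ay'
Consonant cluster: "st"
Pig Latin = "eepstay"


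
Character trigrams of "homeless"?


Word: "homeless" (length 8)
Number of trigrams = 8 - 3 + 1 = 6
  Position 0: "hom"
  Position 1: "ome"
  Position 2: "mel"
  Position 3: "ele"
  Position 4: "les"
  Position 5: "ess"
Trigrams = "hom", "ome", "mel", "ele", "les", "ess"


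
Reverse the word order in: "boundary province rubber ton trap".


Original: "boundary province rubber ton trap"
Words (1..n): boundary | province | rubber | ton | trap
Reversed (n..1): trap | ton | rubber | province | boundary
Result = "trap ton rubber province boundary"


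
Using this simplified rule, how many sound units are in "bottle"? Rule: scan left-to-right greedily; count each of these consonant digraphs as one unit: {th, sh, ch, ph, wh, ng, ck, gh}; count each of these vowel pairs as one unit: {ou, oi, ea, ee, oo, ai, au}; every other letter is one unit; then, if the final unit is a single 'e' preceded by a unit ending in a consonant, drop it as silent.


Word: "bottle" (6 letters)
Left-to-right scan:
  [1] 'b' (letter)
  [2] 'o' (letter)
  [3] 't' (letter)
  [4] 't' (letter)
  [5] 'l' (letter)
  [6] 'e' (letter)
Units from scan: 6
Final unit is 'e' after a consonant -> drop as silent (-1)
Sound units = 5 units


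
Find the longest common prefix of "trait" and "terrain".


Word 1: "trait"
Word 2: "terrain"
Comparing from start:
  Pos 0: 't' == 't'
  Pos 1: 'r' != 'e' (stop)
LCP = "t" (length 1)


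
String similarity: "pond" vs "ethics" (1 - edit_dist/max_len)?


Word 1: "pond" (length 4)
Word 2: "ethics" (length 6)
One optimal edit sequence:
  1. insert 'e'  (+1)
  2. insert 't'  (+1)
  3. substitute 'p' -> 'h'  (+1)
  4. substitute 'o' -> 'i'  (+1)
  5. substitute 'n' -> 'c'  (+1)
  6. substitute 'd' -> 's'  (+1)
Edit distance = 6
Max length = max(4, 6) = 6
Similarity = 1 - 6/6
= 0.0000


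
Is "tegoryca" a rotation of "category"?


Word: "category", Candidate: "tegoryca"
Method: check if candidate is substring of word+word
"categorycategory" contains "tegoryca"? Yes
Is rotation = Yes


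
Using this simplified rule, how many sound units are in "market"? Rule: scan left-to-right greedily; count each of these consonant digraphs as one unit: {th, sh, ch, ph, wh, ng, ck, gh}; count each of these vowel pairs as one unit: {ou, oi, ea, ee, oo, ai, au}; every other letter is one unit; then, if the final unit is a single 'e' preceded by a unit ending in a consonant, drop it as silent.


Word: "market" (6 letters)
Left-to-right scan:
  [1] 'm' (letter)
  [2] 'a' (letter)
  [3] 'r' (letter)
  [4] 'k' (letter)
  [5] 'e' (letter)
  [6] 't' (letter)
Units from scan: 6
Sound units = 6 units


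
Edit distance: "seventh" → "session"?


Word 1: "seventh" (length 7)
Word 2: "session" (length 7)
One optimal edit sequence (insert/delete/substitute each cost 1):
  1. keep 's'
  2. keep 'e'
  3. substitute 'v' -> 's'  (+1)
  4. substitute 'e' -> 's'  (+1)
  5. substitute 'n' -> 'i'  (+1)
  6. substitute 't' -> 'o'  (+1)
  7. substitute 'h' -> 'n'  (+1)
Total edit operations: 5
Edit distance = 5


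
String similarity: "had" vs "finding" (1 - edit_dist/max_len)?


Word 1: "had" (length 3)
Word 2: "finding" (length 7)
One optimal edit sequence:
  1. insert 'f'  (+1)
  2. substitute 'h' -> 'i'  (+1)
  3. substitute 'a' -> 'n'  (+1)
  4. keep 'd'
  5. insert 'i'  (+1)
  6. insert 'n'  (+1)
  7. insert 'g'  (+1)
Edit distance = 6
Max length = max(3, 7) = 7
Similarity = 1 - 6/7
= 0.1429


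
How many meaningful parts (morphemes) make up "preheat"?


Word: "preheat"
Morphemes: pre- / heat
Each morpheme carries meaning
= 2 morphemes
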